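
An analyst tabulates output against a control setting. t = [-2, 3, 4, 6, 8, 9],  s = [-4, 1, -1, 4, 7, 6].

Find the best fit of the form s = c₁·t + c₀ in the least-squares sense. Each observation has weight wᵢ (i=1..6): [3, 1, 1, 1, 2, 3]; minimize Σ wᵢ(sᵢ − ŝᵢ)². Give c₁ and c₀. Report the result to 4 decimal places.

Forming XᵀWX = [[444, 50]; [50, 11]] and XᵀWs = [321, 24]ᵀ gives XᵀWX·[c₁, c₀]ᵀ = XᵀWs.
Δ = 444·11 − 50² = 2384.
c₁ = (321·11 − 50·24)/2384 = 2331/2384; c₀ = (444·24 − 50·321)/2384 = -2697/1192.

c₁ = 0.9778, c₀ = -2.2626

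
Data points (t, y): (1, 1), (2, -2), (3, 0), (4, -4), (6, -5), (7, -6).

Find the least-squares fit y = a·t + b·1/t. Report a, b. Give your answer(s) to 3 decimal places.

Sums needed: Σt·t = 115, Σt·1/t = 6, Σ1/t·1/t = 10385/7056.
For Mᵀy: Σt·y = -91, Σ1/t·y = -113/42.
So MᵀM·[a, b]ᵀ = Mᵀy: [[115, 6]; [6, 10385/7056]]·[a, b]ᵀ = [-91, -113/42]ᵀ.
Determinant 115·(10385/7056) − 6² = 940259/7056.
a = ((-91)·(10385/7056) − 6·(-113/42))/(940259/7056) = -831131/940259; b = (115·(-113/42) − 6·(-91))/(940259/7056) = 1669416/940259.

a = -0.884, b = 1.775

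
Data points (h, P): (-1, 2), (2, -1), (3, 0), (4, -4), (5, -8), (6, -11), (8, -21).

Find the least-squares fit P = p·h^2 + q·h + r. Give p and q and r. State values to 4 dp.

p = -0.3371, q = -0.1790, r = 2.0116

Entries of AᵀA: Σh^2·h^2 = 6371, Σh^2·h = 951, Σh^2 = 155, Σh·h = 155, Σh = 27, Σ1 = 7.
And Σh^2·P = -2006, Σh·P = -294, ΣP = -43.
So AᵀA·[p, q, r]ᵀ = AᵀP: [[6371, 951, 155]; [951, 155, 27]; [155, 27, 7]]·[p, q, r]ᵀ = [-2006, -294, -43]ᵀ.
Inverting the 3×3 Gram matrix, [p, q, r]ᵀ = [-14601/43316, -7755/43316, 3112/1547]ᵀ.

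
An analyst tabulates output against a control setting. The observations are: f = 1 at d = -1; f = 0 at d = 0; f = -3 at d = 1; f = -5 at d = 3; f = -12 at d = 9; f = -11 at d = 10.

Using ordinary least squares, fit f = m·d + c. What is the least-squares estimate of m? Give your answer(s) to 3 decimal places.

Entries of MᵀM: Σd·d = 192, Σd = 22, Σ1 = 6.
For Mᵀf: Σd·f = -237, Σf = -30.
So MᵀM·[m, c]ᵀ = Mᵀf: [[192, 22]; [22, 6]]·[m, c]ᵀ = [-237, -30]ᵀ.
Determinant 192·6 − 22² = 668.
m = ((-237)·6 − 22·(-30))/668 = -381/334; c = (192·(-30) − 22·(-237))/668 = -273/334.

m = -1.141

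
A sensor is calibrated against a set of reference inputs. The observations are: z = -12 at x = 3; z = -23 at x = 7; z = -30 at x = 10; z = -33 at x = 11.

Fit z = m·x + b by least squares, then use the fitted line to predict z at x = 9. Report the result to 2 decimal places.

Entries of AᵀA: Σx·x = 279, Σx = 31, Σ1 = 4.
Moment sums: Σx·z = -860, Σz = -98.
So AᵀA·[m, b]ᵀ = Aᵀz: [[279, 31]; [31, 4]]·[m, b]ᵀ = [-860, -98]ᵀ.
Δ = 279·4 − 31² = 155.
m = ((-860)·4 − 31·(-98))/155 = -402/155; b = (279·(-98) − 31·(-860))/155 = -22/5.
At x = 9: ẑ = (-402/155)·(9) + (-22/5)·(1) = -860/31.

ẑ = -27.74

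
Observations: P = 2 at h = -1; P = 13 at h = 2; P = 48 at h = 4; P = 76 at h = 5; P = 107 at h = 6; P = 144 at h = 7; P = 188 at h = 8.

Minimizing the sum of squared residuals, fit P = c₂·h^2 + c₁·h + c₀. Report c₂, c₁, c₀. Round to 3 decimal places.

c₂ = 2.826, c₁ = 0.867, c₀ = -0.003

Setting ∂/∂c₂ … = 0 gives: 8691·c₂ + 1267·c₁ + 195·c₀ = 25662;  1267·c₂ + 195·c₁ + 31·c₀ = 3750;  195·c₂ + 31·c₁ + 7·c₀ = 578.
Solving the 3×3 system (Gaussian elimination) gives c₂ = 31319/11081, c₁ = 9609/11081, c₀ = -38/11081.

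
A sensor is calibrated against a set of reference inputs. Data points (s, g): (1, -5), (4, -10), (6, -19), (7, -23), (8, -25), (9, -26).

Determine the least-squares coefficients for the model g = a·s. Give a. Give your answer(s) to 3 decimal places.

From the data, Σs·s = 247.
Right-hand side: Σs·g = -754.
Normal equations: [[247]]·[a]ᵀ = [-754]ᵀ.
Hence a = -754 / 247 ≈ -3.05263.

a = -3.053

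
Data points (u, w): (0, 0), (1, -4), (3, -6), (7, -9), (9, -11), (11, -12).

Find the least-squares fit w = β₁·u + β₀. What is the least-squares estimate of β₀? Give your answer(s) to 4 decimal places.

β₀ = -1.9273

Compute the Gram sums: Σu·u = 261, Σu = 31, Σ1 = 6.
Moment sums: Σu·w = -316, Σw = -42.
Eliminating β₀: 6·(row 1) − 31·(row 2) gives 605·β₁ = 6·(-316) − 31·(-42) = -594, so β₁ = -54/55.
Then β₀ = ((-42) − 31·(-54/55))/6 = -106/55.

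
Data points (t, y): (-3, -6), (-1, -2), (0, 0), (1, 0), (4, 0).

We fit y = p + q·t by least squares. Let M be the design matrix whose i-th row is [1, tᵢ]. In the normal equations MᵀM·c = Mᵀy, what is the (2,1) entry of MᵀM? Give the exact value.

1

Row 2 ↔ basis t, column 1 ↔ basis 1, so (MᵀM)_{2,1} = Σᵢ t = (-3)·(1) + (-1)·(1) + (0)·(1) + (1)·(1) + (4)·(1) = 1.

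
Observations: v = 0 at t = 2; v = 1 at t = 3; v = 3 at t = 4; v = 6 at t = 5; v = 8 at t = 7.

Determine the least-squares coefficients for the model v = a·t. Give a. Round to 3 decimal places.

Entries of AᵀA: Σt·t = 103.
And Σt·v = 101.
Normal equations: [[103]]·[a]ᵀ = [101]ᵀ.
a = 101/103 = 0.980583.

a = 0.981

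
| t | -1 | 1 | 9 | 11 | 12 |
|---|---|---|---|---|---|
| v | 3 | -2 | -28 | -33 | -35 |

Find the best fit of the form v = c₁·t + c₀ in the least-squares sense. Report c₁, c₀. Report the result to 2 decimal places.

The normal equations are: 348·c₁ + 32·c₀ = -1040;  32·c₁ + 5·c₀ = -95.
Determinant 348·5 − 32² = 716.
c₁ = ((-1040)·5 − 32·(-95))/716 = -540/179; c₀ = (348·(-95) − 32·(-1040))/716 = 55/179.

c₁ = -3.02, c₀ = 0.31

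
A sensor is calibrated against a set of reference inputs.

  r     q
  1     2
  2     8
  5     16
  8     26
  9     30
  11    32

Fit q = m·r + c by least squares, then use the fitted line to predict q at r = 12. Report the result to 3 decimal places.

Entries of AᵀA: Σr·r = 296, Σr = 36, Σ1 = 6.
For Aᵀq: Σr·q = 928, Σq = 114.
det = 296·6 − 36² = 480.
m = (928·6 − 36·114)/480 = 61/20; c = (296·114 − 36·928)/480 = 7/10.
At r = 12: q̂ = (61/20)·(12) + (7/10)·(1) = 373/10.

q̂ = 37.300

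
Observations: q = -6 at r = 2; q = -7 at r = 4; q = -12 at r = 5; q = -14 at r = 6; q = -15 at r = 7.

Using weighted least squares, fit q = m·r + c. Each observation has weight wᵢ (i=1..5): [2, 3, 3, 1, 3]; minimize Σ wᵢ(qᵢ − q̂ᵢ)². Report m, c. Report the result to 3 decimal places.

m = -2.030, c = -0.856

From the data, Σwᵢ·r·r = 314, Σwᵢ·r = 58, Σwᵢ·1 = 12.
Moment sums: Σwᵢ·r·q = -687, Σwᵢ·q = -128.
AᵀWA·[m, c]ᵀ = AᵀWq becomes [[314, 58]; [58, 12]]·[m, c]ᵀ = [-687, -128]ᵀ.
Eliminating c: 12·(row 1) − 58·(row 2) gives 404·m = 12·(-687) − 58·(-128) = -820, so m = -205/101.
Then c = ((-128) − 58·(-205/101))/12 = -173/202.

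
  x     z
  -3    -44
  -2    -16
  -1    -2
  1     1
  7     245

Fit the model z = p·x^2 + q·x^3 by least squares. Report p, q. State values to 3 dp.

Entries of MᵀM: Σx^2·x^2 = 2500, Σx^2·x^3 = 16532, Σx^3·x^3 = 118444.
And Σx^2·z = 11544, Σx^3·z = 85354.
MᵀM·[p, q]ᵀ = Mᵀz becomes [[2500, 16532]; [16532, 118444]]·[p, q]ᵀ = [11544, 85354]ᵀ.
det = 2500·118444 − 16532² = 22802976.
p = (11544·118444 − 16532·85354)/22802976 = -5469349/2850372; q = (2500·85354 − 16532·11544)/22802976 = 2817449/2850372.

p = -1.919, q = 0.988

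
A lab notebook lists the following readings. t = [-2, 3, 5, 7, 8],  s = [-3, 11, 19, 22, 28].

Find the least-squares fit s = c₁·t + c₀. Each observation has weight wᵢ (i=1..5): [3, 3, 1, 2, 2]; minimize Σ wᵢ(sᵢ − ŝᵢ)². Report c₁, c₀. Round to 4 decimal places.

From the data, Σwᵢ·t·t = 290, Σwᵢ·t = 38, Σwᵢ·1 = 11.
Right-hand side: Σwᵢ·t·s = 968, Σwᵢ·s = 143.
Δ = 290·11 − 38² = 1746.
c₁ = (968·11 − 38·143)/1746 = 869/291; c₀ = (290·143 − 38·968)/1746 = 781/291.

c₁ = 2.9863, c₀ = 2.6838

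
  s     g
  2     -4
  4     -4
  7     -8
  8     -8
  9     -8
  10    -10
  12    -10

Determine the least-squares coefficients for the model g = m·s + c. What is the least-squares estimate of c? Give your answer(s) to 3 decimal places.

c = -2.279

The normal system AᵀA·[m, c]ᵀ = Aᵀg is [[458, 52]; [52, 7]]·[m, c]ᵀ = [-436, -52]ᵀ.
Δ = 458·7 − 52² = 502.
m = ((-436)·7 − 52·(-52))/502 = -174/251; c = (458·(-52) − 52·(-436))/502 = -572/251.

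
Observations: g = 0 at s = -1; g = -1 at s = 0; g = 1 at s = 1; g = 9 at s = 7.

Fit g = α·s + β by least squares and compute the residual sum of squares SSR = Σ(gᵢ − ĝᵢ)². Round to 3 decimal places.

Setting ∂/∂α … = 0 gives: 51·α + 7·β = 64;  7·α + 4·β = 9.
Eliminating β: 4·(row 1) − 7·(row 2) gives 155·α = 4·64 − 7·9 = 193, so α = 193/155.
Then β = (9 − 7·(193/155))/4 = 11/155.
Residuals: 182/155, -166/155, -49/155, 33/155; SSR = 414/155.

SSR = 2.671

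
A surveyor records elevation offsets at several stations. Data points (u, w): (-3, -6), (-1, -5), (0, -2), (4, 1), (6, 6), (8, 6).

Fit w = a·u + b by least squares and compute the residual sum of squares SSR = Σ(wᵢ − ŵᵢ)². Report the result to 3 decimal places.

Normal-equation sums: Σu·u = 126, Σu = 14, Σ1 = 6.
For Aᵀw: Σu·w = 111, Σw = 0.
Eliminating b: 6·(row 1) − 14·(row 2) gives 560·a = 6·111 − 14·0 = 666, so a = 333/280.
Then b = (0 − 14·(333/280))/6 = -111/40.
Residuals: 12/35, -29/28, 31/40, -55/56, 459/280, -207/280; SSR = 1677/280.

SSR = 5.989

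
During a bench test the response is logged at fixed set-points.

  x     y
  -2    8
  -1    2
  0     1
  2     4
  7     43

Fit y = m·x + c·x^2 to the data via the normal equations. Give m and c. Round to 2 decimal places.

Compute the Gram sums: Σx·x = 58, Σx·x^2 = 342, Σx^2·x^2 = 2434.
Moment sums: Σx·y = 291, Σx^2·y = 2157.
So AᵀA·[m, c]ᵀ = Aᵀy: [[58, 342]; [342, 2434]]·[m, c]ᵀ = [291, 2157]ᵀ.
Eliminating c: 2434·(row 1) − 342·(row 2) gives 24208·m = 2434·291 − 342·2157 = -29400, so m = -3675/3026.
Then c = (2157 − 342·(-3675/3026))/2434 = 1599/1513.

m = -1.21, c = 1.06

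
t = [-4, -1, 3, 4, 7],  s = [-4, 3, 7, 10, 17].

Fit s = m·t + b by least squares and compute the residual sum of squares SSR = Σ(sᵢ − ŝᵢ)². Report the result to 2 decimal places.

SSR = 6.58

Forming MᵀM = [[91, 9]; [9, 5]] and Mᵀs = [193, 33]ᵀ gives MᵀM·[m, b]ᵀ = Mᵀs.
det = 91·5 − 9² = 374.
m = (193·5 − 9·33)/374 = 334/187; b = (91·33 − 9·193)/374 = 633/187.
Residuals: -45/187, 262/187, -326/187, -9/17, 208/187; SSR = 1230/187.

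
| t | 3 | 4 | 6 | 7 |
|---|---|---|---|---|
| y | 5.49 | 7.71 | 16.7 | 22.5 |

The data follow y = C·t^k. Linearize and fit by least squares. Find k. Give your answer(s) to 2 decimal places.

k = 1.70

Taking logs, ln y = k·ln t + ln C, so regress ln y on ln t.
AᵀA = [[10.1257, 6.2226]; [6.2226, 4]], rhs = [15.8055, 9.6744]ᵀ  (here Σln t = 6.2226, Σ(ln t)² = 10.1257, Σln y = 9.6744, Σln t·ln y = 15.8055).
Slope k = (n·Σln t·ln y − Σln t·Σln y)/(n·Σ(ln t)² − (Σln t)²) = (4·15.8055 − 6.2226·9.6744)/1.7825 = 1.69579; ln C = (Σln y − k·Σln t)/n = -0.21945.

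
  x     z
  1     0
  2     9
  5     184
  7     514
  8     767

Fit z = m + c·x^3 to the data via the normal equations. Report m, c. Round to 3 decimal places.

m = -2.625, c = 1.504

Compute the Gram sums: Σ1 = 5, Σx^3 = 989, Σx^3·x^3 = 395483.
Moment sums: Σz = 1474, Σx^3·z = 592078.
det = 5·395483 − 989² = 999294.
m = (1474·395483 − 989·592078)/999294 = -437200/166549; c = (5·592078 − 989·1474)/999294 = 250434/166549.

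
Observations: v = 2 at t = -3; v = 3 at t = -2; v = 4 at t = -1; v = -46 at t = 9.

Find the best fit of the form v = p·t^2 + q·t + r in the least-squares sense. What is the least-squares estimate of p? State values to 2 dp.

p = -0.50

The normal equations are: 6659·p + 693·q + 95·r = -3692;  693·p + 95·q + 3·r = -430;  95·p + 3·q + 4·r = -37.
(Σt^2·t^2 = 6659, Σt^2·t = 693, Σt^2 = 95, Σt·t = 95, Σt = 3, Σ1 = 4, Σt^2·v = -3692, Σt·v = -430, Σv = -37.)
Solving the 3×3 system (Gaussian elimination) gives p = -5415/10891, q = -10934/10891, r = 36065/10891.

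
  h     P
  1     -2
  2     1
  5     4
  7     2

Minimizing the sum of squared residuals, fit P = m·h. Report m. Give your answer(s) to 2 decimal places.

m = 0.43

The normal system MᵀM·[m]ᵀ = MᵀP is [[79]]·[m]ᵀ = [34]ᵀ.
m = 34/79 = 0.43038.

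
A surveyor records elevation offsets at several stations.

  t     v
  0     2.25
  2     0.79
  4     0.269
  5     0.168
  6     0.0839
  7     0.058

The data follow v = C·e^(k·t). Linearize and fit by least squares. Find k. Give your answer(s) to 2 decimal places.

Linearized form: ln v = k·t + ln C. From the 6 transformed points,
Σt = 24.0000, Σ(t)² = 130.0000, Σln v = -7.8471, Σt·ln v = -49.4425.
Equations: 130.0000·k + 24.0000·ln C = -49.4425;  24.0000·k + 6·ln C = -7.8471.
Δ = 130.0000·6 − (24.0000)² = 204.0000; k = (-49.4425·6 − 24.0000·-7.8471)/204.0000 = -0.53101, ln C = (130.0000·-7.8471 − 24.0000·-49.4425)/204.0000 = 0.81619.

k = -0.53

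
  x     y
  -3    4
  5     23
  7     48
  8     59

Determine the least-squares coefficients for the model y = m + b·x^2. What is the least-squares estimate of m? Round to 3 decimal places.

Entries of MᵀM: Σ1 = 4, Σx^2 = 147, Σx^2·x^2 = 7203.
And Σy = 134, Σx^2·y = 6739.
So MᵀM·[m, b]ᵀ = Mᵀy: [[4, 147]; [147, 7203]]·[m, b]ᵀ = [134, 6739]ᵀ.
Eliminating b: 7203·(row 1) − 147·(row 2) gives 7203·m = 7203·134 − 147·6739 = -25431, so m = -173/49.
Then b = (6739 − 147·(-173/49))/7203 = 7258/7203.

m = -3.531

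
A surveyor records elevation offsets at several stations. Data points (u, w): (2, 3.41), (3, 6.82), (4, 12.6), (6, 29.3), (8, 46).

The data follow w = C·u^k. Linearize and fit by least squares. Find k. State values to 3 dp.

k = 1.922

Taking logs, ln w = k·ln u + ln C, so regress ln w on ln u.
XᵀX = [[11.1437, 7.0493]; [7.0493, 5]], rhs = [20.4852, 12.8865]ᵀ  (here Σln u = 7.0493, Σ(ln u)² = 11.1437, Σln w = 12.8865, Σln u·ln w = 20.4852).
Δ = 11.1437·5 − (7.0493)² = 6.0265; k = (20.4852·5 − 7.0493·12.8865)/6.0265 = 1.92247, ln C = (11.1437·12.8865 − 7.0493·20.4852)/6.0265 = -0.13310.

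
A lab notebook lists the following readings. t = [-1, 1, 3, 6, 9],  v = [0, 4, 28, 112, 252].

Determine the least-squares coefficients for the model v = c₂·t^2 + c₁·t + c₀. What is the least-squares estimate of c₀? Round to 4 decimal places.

c₀ = -1.4104

Compute the Gram sums: Σt^2·t^2 = 7940, Σt^2·t = 972, Σt^2 = 128, Σt·t = 128, Σt = 18, Σ1 = 5.
Right-hand side: Σt^2·v = 24700, Σt·v = 3028, Σv = 396.
So MᵀM·[c₂, c₁, c₀]ᵀ = Mᵀv: [[7940, 972, 128]; [972, 128, 18]; [128, 18, 5]]·[c₂, c₁, c₀]ᵀ = [24700, 3028, 396]ᵀ.
Solving the 3×3 system (Gaussian elimination) gives c₂ = 15812/5217, c₁ = 1459/1739, c₀ = -7358/5217.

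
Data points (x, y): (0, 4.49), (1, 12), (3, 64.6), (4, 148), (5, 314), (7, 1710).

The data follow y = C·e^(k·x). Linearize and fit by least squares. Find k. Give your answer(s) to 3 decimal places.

Taking logs, ln y = k·x + ln C, so regress ln y on x.
Σx = 20.0000, Σ(x)² = 100.0000, Σln y = 26.3458, Σx·ln y = 115.8351.
Equations: 100.0000·k + 20.0000·ln C = 115.8351;  20.0000·k + 6·ln C = 26.3458.
Solving (det = 200.0000): k = 0.84047, ln C = 1.58940.

k = 0.840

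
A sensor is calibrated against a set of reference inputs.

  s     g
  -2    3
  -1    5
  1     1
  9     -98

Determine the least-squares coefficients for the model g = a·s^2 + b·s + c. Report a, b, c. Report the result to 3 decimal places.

Setting ∂/∂a … = 0 gives: 6579·a + 721·b + 87·c = -7920;  721·a + 87·b + 7·c = -892;  87·a + 7·b + 4·c = -89.
Row-reducing yields a = -4397/4132, b = -94155/53716, c = 106421/26858.

a = -1.064, b = -1.753, c = 3.962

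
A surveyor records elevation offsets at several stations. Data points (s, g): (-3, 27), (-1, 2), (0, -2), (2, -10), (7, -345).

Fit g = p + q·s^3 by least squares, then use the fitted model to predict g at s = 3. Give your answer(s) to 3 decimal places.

Forming AᵀA = [[5, 323]; [323, 118443]] and Aᵀg = [-328, -119146]ᵀ gives AᵀA·[p, q]ᵀ = Aᵀg.
Determinant 5·118443 − 323² = 487886.
p = ((-328)·118443 − 323·(-119146))/487886 = -182573/243943; q = (5·(-119146) − 323·(-328))/487886 = -244893/243943.
At s = 3: ĝ = (-182573/243943)·(1) + (-244893/243943)·(27) = -6794684/243943.

ĝ = -27.854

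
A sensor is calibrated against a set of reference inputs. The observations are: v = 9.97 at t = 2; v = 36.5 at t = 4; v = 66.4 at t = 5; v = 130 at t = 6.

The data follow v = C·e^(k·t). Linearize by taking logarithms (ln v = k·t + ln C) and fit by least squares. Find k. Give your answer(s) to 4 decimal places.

k = 0.6390

Linearized form: ln v = k·t + ln C. From the 4 transformed points,
Σt = 17.0000, Σ(t)² = 81.0000, Σln v = 14.9601, Σt·ln v = 69.1721.
Equations: 81.0000·k + 17.0000·ln C = 69.1721;  17.0000·k + 4·ln C = 14.9601.
Δ = 81.0000·4 − (17.0000)² = 35.0000; k = (69.1721·4 − 17.0000·14.9601)/35.0000 = 0.63904, ln C = (81.0000·14.9601 − 17.0000·69.1721)/35.0000 = 1.02412.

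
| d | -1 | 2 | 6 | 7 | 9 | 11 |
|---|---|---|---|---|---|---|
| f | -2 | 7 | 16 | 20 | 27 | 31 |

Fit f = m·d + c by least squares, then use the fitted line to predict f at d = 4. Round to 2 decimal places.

Forming XᵀX = [[292, 34]; [34, 6]] and Xᵀf = [836, 99]ᵀ gives XᵀX·[m, c]ᵀ = Xᵀf.
Δ = 292·6 − 34² = 596.
m = (836·6 − 34·99)/596 = 825/298; c = (292·99 − 34·836)/596 = 121/149.
At d = 4: f̂ = (825/298)·(4) + (121/149)·(1) = 1771/149.

f̂ = 11.89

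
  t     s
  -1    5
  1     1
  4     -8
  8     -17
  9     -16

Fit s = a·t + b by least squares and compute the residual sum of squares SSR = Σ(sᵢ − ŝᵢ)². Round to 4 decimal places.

From the data, Σt·t = 163, Σt = 21, Σ1 = 5.
Right-hand side: Σt·s = -316, Σs = -35.
XᵀX·[a, b]ᵀ = Xᵀs becomes [[163, 21]; [21, 5]]·[a, b]ᵀ = [-316, -35]ᵀ.
Δ = 163·5 − 21² = 374.
a = ((-316)·5 − 21·(-35))/374 = -845/374; b = (163·(-35) − 21·(-316))/374 = 931/374.
Residuals: 47/187, 144/187, -543/374, -529/374, 345/187; SSR = 3055/374.

SSR = 8.1684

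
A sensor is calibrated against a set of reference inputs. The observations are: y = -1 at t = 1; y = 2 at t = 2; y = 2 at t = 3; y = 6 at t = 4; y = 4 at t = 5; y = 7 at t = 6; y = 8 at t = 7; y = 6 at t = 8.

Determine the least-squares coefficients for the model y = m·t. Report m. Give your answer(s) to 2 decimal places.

Sums needed: Σt·t = 204.
Right-hand side: Σt·y = 199.
Hence m = 199 / 204 ≈ 0.97549.

m = 0.98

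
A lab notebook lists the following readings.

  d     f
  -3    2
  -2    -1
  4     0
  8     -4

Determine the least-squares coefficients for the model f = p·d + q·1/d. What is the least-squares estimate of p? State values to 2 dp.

p = -0.53

The normal equations are: 93·p + 4·q = -36;  4·p + (253/576)·q = -2/3.
Determinant 93·(253/576) − 4² = 4771/192.
p = ((-36)·(253/576) − 4·(-2/3))/(4771/192) = -2524/4771; q = (93·(-2/3) − 4·(-36))/(4771/192) = 15744/4771.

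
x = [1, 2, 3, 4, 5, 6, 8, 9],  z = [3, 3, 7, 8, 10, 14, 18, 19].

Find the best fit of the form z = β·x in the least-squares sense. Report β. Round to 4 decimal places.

β = 2.1653

Entries of AᵀA: Σx·x = 236.
And Σx·z = 511.
Normal equations: [[236]]·[β]ᵀ = [511]ᵀ.
Hence β = 511 / 236 ≈ 2.16525.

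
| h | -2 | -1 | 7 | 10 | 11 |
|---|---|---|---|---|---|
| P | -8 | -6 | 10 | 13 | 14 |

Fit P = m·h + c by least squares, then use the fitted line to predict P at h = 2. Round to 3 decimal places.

From the data, Σh·h = 275, Σh = 25, Σ1 = 5.
For MᵀP: Σh·P = 376, ΣP = 23.
Normal equations: [[275, 25]; [25, 5]]·[m, c]ᵀ = [376, 23]ᵀ.
Eliminating c: 5·(row 1) − 25·(row 2) gives 750·m = 5·376 − 25·23 = 1305, so m = 87/50.
Then c = (23 − 25·(87/50))/5 = -41/10.
At h = 2: P̂ = (87/50)·(2) + (-41/10)·(1) = -31/50.

P̂ = -0.620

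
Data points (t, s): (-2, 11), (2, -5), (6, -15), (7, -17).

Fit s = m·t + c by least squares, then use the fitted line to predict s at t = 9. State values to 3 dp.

ŝ = -24.232

From the data, Σt·t = 93, Σt = 13, Σ1 = 4.
Moment sums: Σt·s = -241, Σs = -26.
So AᵀA·[m, c]ᵀ = Aᵀs: [[93, 13]; [13, 4]]·[m, c]ᵀ = [-241, -26]ᵀ.
Determinant 93·4 − 13² = 203.
m = ((-241)·4 − 13·(-26))/203 = -626/203; c = (93·(-26) − 13·(-241))/203 = 715/203.
At t = 9: ŝ = (-626/203)·(9) + (715/203)·(1) = -4919/203.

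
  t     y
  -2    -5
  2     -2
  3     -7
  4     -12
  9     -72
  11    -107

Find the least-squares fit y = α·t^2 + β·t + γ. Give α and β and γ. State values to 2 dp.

AᵀA·[α, β, γ]ᵀ = Aᵀy reads: 21571·α + 2151·β + 235·γ = -19062;  2151·α + 235·β + 27·γ = -1888;  235·α + 27·β + 6·γ = -205.
Solving the 3×3 system (Gaussian elimination) gives α = -589357/623680, β = 372677/623680, γ = 24259/155920.

α = -0.94, β = 0.60, γ = 0.16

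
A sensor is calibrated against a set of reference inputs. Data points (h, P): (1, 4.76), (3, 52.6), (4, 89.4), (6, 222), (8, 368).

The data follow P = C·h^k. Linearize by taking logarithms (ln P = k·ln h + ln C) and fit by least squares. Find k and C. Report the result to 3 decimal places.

k = 2.105, C = 4.903

Taking logs, ln P = k·ln h + ln C, so regress ln P on ln h.
AᵀA = [[10.6632, 6.3561]; [6.3561, 5]], rhs = [32.5481, 21.3268]ᵀ  (here Σln h = 6.3561, Σ(ln h)² = 10.6632, Σln P = 21.3268, Σln h·ln P = 32.5481).
Δ = 10.6632·5 − (6.3561)² = 12.9161; k = (32.5481·5 − 6.3561·21.3268)/12.9161 = 2.10472, ln C = (10.6632·21.3268 − 6.3561·32.5481)/12.9161 = 1.58981, so C = exp(1.58981) = 4.90281.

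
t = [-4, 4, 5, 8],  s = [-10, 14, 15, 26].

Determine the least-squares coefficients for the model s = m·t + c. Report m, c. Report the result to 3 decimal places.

m = 2.956, c = 1.644

The normal equations are: 121·m + 13·c = 379;  13·m + 4·c = 45.
(Σt·t = 121, Σt = 13, Σ1 = 4, Σt·s = 379, Σs = 45.)
Δ = 121·4 − 13² = 315.
m = (379·4 − 13·45)/315 = 133/45; c = (121·45 − 13·379)/315 = 74/45.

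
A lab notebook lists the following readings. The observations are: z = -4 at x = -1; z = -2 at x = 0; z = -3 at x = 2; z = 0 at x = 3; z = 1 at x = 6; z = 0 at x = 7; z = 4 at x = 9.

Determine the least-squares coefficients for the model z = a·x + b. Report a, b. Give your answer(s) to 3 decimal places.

a = 0.658, b = -3.014

Normal-equation sums: Σx·x = 180, Σx = 26, Σ1 = 7.
Right-hand side: Σx·z = 40, Σz = -4.
det = 180·7 − 26² = 584.
a = (40·7 − 26·(-4))/584 = 48/73; b = (180·(-4) − 26·40)/584 = -220/73.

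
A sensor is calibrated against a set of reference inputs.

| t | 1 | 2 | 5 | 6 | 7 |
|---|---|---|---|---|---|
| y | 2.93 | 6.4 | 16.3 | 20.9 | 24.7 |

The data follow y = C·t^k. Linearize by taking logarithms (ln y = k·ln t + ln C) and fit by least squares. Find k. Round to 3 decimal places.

With ln yᵢ as the transformed response and ln tᵢ as the regressor:
Σln t = 6.0403, Σ(ln t)² = 10.0677, Σln y = 11.9690, Σln t·ln y = 17.4655.
Equations: 10.0677·k + 6.0403·ln C = 17.4655;  6.0403·k + 5·ln C = 11.9690.
Δ = 10.0677·5 − (6.0403)² = 13.8539; k = (17.4655·5 − 6.0403·11.9690)/13.8539 = 1.08503, ln C = (10.0677·11.9690 − 6.0403·17.4655)/13.8539 = 1.08304.

k = 1.085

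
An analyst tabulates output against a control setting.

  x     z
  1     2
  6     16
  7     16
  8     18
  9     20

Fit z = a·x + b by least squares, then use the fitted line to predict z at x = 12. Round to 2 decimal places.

ẑ = 27.49

With design matrix A, AᵀA = [[231, 31]; [31, 5]] and Aᵀz = [534, 72]ᵀ.
Eliminating b: 5·(row 1) − 31·(row 2) gives 194·a = 5·534 − 31·72 = 438, so a = 219/97.
Then b = (72 − 31·(219/97))/5 = 39/97.
At x = 12: ẑ = (219/97)·(12) + (39/97)·(1) = 2667/97.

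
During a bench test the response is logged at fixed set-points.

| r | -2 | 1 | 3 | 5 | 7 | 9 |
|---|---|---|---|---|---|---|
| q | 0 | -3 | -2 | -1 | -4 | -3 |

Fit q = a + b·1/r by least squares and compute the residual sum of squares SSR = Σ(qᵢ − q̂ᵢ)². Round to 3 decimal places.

SSR = 7.439

With design matrix X, XᵀX = [[6, 811/630]; [811/630, 569101/396900]] and Xᵀq = [-13, -167/35]ᵀ.
Δ = 6·(569101/396900) − (811/630)² = 551377/79380.
a = ((-13)·(569101/396900) − (811/630)·(-167/35))/(551377/79380) = -4960447/2756885; b = (6·(-167/35) − (811/630)·(-13))/(551377/79380) = -944118/551377.
Residuals: 2600152/2756885, 1410382/2756885, 1020207/2756885, 629536/551377, -5392723/2756885, -2785698/2756885; SSR = 20508746/2756885.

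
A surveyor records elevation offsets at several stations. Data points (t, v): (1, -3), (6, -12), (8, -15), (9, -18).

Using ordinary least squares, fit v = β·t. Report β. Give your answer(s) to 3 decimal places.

β = -1.962

XᵀX·[β]ᵀ = Xᵀv reads: 182·β = -357.
β = (-357)/182 = -1.96154.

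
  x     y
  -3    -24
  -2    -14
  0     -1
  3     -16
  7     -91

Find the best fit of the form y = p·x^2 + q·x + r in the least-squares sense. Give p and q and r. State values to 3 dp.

p = -2.031, q = 1.474, r = -1.828

Entries of AᵀA: Σx^2·x^2 = 2579, Σx^2·x = 335, Σx^2 = 71, Σx·x = 71, Σx = 5, Σ1 = 5.
Right-hand side: Σx^2·y = -4875, Σx·y = -585, Σy = -146.
Normal equations: [[2579, 335, 71]; [335, 71, 5]; [71, 5, 5]]·[p, q, r]ᵀ = [-4875, -585, -146]ᵀ.
Inverting the 3×3 Gram matrix, [p, q, r]ᵀ = [-581/286, 115/78, -784/429]ᵀ.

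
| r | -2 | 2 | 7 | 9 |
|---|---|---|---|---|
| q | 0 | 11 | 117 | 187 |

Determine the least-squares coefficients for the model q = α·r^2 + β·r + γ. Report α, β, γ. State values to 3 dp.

α = 2.028, β = 2.827, γ = -2.540

From the data, Σr^2·r^2 = 8994, Σr^2·r = 1072, Σr^2 = 138, Σr·r = 138, Σr = 16, Σ1 = 4.
And Σr^2·q = 20924, Σr·q = 2524, Σq = 315.
Row-reducing yields α = 86901/42842, β = 60566/21421, γ = -108805/42842.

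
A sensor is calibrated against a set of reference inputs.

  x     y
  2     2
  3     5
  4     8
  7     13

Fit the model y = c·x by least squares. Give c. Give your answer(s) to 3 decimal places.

With design matrix M, MᵀM = [[78]] and Mᵀy = [142]ᵀ.
c = 142/78 = 1.82051.

c = 1.821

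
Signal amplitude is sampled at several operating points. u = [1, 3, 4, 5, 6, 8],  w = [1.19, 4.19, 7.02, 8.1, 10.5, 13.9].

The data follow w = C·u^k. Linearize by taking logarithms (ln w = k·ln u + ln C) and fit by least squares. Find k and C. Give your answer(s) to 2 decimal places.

k = 1.20, C = 1.20

Linearized form: ln w = k·ln u + ln C. From the 6 transformed points,
Σln u = 7.9655, Σ(ln u)² = 13.2535, Σln w = 10.6305, Σln u·ln w = 17.3282.
Equations: 13.2535·k + 7.9655·ln C = 17.3282;  7.9655·k + 6·ln C = 10.6305.
Solving (det = 16.0713): k = 1.20036, ln C = 0.17817, so C = exp(0.17817) = 1.19503.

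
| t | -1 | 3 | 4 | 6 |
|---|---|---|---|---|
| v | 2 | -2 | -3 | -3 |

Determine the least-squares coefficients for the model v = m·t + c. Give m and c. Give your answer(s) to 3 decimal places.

The normal equations are: 62·m + 12·c = -38;  12·m + 4·c = -6.
(Σt·t = 62, Σt = 12, Σ1 = 4, Σt·v = -38, Σv = -6.)
det = 62·4 − 12² = 104.
m = ((-38)·4 − 12·(-6))/104 = -10/13; c = (62·(-6) − 12·(-38))/104 = 21/26.

m = -0.769, c = 0.808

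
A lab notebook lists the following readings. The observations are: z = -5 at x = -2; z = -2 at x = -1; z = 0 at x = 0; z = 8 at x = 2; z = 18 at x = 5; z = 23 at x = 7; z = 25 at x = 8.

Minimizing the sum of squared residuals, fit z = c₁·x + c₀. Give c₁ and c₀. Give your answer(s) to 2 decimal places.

The normal system MᵀM·[c₁, c₀]ᵀ = Mᵀz is [[147, 19]; [19, 7]]·[c₁, c₀]ᵀ = [479, 67]ᵀ.
det = 147·7 − 19² = 668.
c₁ = (479·7 − 19·67)/668 = 520/167; c₀ = (147·67 − 19·479)/668 = 187/167.

c₁ = 3.11, c₀ = 1.12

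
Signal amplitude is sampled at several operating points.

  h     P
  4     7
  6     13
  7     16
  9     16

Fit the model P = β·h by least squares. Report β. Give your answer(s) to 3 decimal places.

Forming XᵀX = [[182]] and XᵀP = [362]ᵀ gives XᵀX·[β]ᵀ = XᵀP.
β = 362/182 = 1.98901.

β = 1.989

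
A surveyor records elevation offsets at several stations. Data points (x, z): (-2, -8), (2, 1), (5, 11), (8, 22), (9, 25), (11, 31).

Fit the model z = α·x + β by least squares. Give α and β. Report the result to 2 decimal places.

MᵀM·[α, β]ᵀ = Mᵀz reads: 299·α + 33·β = 815;  33·α + 6·β = 82.
(Σx·x = 299, Σx = 33, Σ1 = 6, Σx·z = 815, Σz = 82.)
Eliminating β: 6·(row 1) − 33·(row 2) gives 705·α = 6·815 − 33·82 = 2184, so α = 728/235.
Then β = (82 − 33·(728/235))/6 = -2377/705.

α = 3.10, β = -3.37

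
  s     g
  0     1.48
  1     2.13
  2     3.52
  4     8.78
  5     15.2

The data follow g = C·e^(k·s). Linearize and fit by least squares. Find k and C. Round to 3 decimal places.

k = 0.468, C = 1.401

With ln gᵢ as the transformed response and sᵢ as the regressor:
Σs = 12.0000, Σ(s)² = 46.0000, Σln g = 7.3004, Σs·ln g = 25.5694.
Normal system: [[46.0000, 12.0000]; [12.0000, 5]]·[k, ln C]ᵀ = [25.5694, 7.3004]ᵀ.
Δ = 46.0000·5 − (12.0000)² = 86.0000; k = (25.5694·5 − 12.0000·7.3004)/86.0000 = 0.46793, ln C = (46.0000·7.3004 − 12.0000·25.5694)/86.0000 = 0.33704, so C = exp(0.33704) = 1.40079.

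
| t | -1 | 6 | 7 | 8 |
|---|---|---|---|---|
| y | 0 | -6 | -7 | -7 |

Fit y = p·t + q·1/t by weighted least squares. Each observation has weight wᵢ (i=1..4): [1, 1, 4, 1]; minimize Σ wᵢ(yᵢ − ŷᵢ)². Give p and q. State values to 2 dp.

p = -0.99, q = 0.95

Normal-equation sums: Σwᵢ·t·t = 297, Σwᵢ·t·1/t = 7, Σwᵢ·1/t·1/t = 31753/28224.
For XᵀWy: Σwᵢ·t·y = -288, Σwᵢ·1/t·y = -47/8.
Δ = 297·(31753/28224) − 7² = 894185/3136.
p = ((-288)·(31753/28224) − 7·(-47/8))/(894185/3136) = -887128/894185; q = (297·(-47/8) − 7·(-288))/(894185/3136) = 850248/894185.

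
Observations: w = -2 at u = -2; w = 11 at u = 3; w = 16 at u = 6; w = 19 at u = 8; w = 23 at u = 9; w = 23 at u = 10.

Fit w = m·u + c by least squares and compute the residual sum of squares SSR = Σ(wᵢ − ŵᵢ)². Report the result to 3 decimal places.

Sums needed: Σu·u = 294, Σu = 34, Σ1 = 6.
For Xᵀw: Σu·w = 722, Σw = 90.
Normal equations: [[294, 34]; [34, 6]]·[m, c]ᵀ = [722, 90]ᵀ.
Δ = 294·6 − 34² = 608.
m = (722·6 − 34·90)/608 = 159/76; c = (294·90 − 34·722)/608 = 239/76.
Residuals: -73/76, 30/19, 23/76, -67/76, 39/38, -81/76; SSR = 123/19.

SSR = 6.474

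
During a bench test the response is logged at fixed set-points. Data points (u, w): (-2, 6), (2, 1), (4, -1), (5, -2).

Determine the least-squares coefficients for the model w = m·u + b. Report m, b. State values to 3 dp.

m = -1.148, b = 3.583

Compute the Gram sums: Σu·u = 49, Σu = 9, Σ1 = 4.
For Aᵀw: Σu·w = -24, Σw = 4.
So AᵀA·[m, b]ᵀ = Aᵀw: [[49, 9]; [9, 4]]·[m, b]ᵀ = [-24, 4]ᵀ.
Eliminating b: 4·(row 1) − 9·(row 2) gives 115·m = 4·(-24) − 9·4 = -132, so m = -132/115.
Then b = (4 − 9·(-132/115))/4 = 412/115.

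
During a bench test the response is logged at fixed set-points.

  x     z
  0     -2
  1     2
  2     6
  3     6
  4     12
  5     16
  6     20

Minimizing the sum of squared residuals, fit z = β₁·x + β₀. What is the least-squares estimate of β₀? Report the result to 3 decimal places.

β₀ = -2.143

MᵀM·[β₁, β₀]ᵀ = Mᵀz reads: 91·β₁ + 21·β₀ = 280;  21·β₁ + 7·β₀ = 60.
(Σx·x = 91, Σx = 21, Σ1 = 7, Σx·z = 280, Σz = 60.)
Determinant 91·7 − 21² = 196.
β₁ = (280·7 − 21·60)/196 = 25/7; β₀ = (91·60 − 21·280)/196 = -15/7.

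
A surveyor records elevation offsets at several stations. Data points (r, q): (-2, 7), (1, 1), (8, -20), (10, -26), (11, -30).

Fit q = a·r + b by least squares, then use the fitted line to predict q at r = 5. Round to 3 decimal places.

XᵀX·[a, b]ᵀ = Xᵀq reads: 290·a + 28·b = -763;  28·a + 5·b = -68.
(Σr·r = 290, Σr = 28, Σ1 = 5, Σr·q = -763, Σq = -68.)
Eliminating b: 5·(row 1) − 28·(row 2) gives 666·a = 5·(-763) − 28·(-68) = -1911, so a = -637/222.
Then b = ((-68) − 28·(-637/222))/5 = 274/111.
At r = 5: q̂ = (-637/222)·(5) + (274/111)·(1) = -879/74.

q̂ = -11.878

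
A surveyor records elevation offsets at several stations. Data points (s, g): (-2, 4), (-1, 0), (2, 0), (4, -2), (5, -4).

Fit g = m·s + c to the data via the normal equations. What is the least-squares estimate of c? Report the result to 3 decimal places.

Normal-equation sums: Σs·s = 50, Σs = 8, Σ1 = 5.
Moment sums: Σs·g = -36, Σg = -2.
Determinant 50·5 − 8² = 186.
m = ((-36)·5 − 8·(-2))/186 = -82/93; c = (50·(-2) − 8·(-36))/186 = 94/93.

c = 1.011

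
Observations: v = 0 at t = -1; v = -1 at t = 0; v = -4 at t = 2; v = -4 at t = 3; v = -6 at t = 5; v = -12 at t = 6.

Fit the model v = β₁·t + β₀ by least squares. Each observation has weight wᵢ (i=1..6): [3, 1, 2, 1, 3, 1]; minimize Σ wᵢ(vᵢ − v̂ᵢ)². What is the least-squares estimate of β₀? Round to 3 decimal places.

Forming AᵀWA = [[131, 25]; [25, 11]] and AᵀWv = [-190, -43]ᵀ gives AᵀWA·[β₁, β₀]ᵀ = AᵀWv.
det = 131·11 − 25² = 816.
β₁ = ((-190)·11 − 25·(-43))/816 = -1015/816; β₀ = (131·(-43) − 25·(-190))/816 = -883/816.

β₀ = -1.082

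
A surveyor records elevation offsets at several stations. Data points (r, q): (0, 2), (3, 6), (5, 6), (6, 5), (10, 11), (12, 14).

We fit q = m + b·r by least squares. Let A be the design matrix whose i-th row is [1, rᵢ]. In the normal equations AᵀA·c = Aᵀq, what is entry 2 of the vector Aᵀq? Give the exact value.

356

Entry 2 ↔ basis r, so (Aᵀq)_{2} = Σᵢ (r)·qᵢ = (0)·(2) + (3)·(6) + (5)·(6) + (6)·(5) + (10)·(11) + (12)·(14) = 356.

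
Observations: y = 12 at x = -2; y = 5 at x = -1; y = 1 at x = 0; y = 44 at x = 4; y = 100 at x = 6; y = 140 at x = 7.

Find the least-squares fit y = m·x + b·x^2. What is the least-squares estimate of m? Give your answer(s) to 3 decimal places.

Normal-equation sums: Σx·x = 106, Σx·x^2 = 614, Σx^2·x^2 = 3970.
For Aᵀy: Σx·y = 1727, Σx^2·y = 11217.
AᵀA·[m, b]ᵀ = Aᵀy becomes [[106, 614]; [614, 3970]]·[m, b]ᵀ = [1727, 11217]ᵀ.
Δ = 106·3970 − 614² = 43824.
m = (1727·3970 − 614·11217)/43824 = -3881/5478; b = (106·11217 − 614·1727)/43824 = 8039/2739.

m = -0.708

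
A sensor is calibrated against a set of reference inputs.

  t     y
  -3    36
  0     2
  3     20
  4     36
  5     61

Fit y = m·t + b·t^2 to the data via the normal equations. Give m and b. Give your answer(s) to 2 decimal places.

m = -2.87, b = 3.02

With design matrix M, MᵀM = [[59, 189]; [189, 1043]] and Mᵀy = [401, 2605]ᵀ.
Eliminating b: 1043·(row 1) − 189·(row 2) gives 25816·m = 1043·401 − 189·2605 = -74102, so m = -5293/1844.
Then b = (2605 − 189·(-5293/1844))/1043 = 38953/12908.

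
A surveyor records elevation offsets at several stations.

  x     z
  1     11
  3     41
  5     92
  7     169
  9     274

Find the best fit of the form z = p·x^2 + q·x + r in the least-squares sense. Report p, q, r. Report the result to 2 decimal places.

p = 3.14, q = 1.27, r = 7.33

The normal equations are: 9669·p + 1225·q + 165·r = 33155;  1225·p + 165·q + 25·r = 4243;  165·p + 25·q + 5·r = 587.
Solving the 3×3 system (Gaussian elimination) gives p = 22/7, q = 89/70, r = 513/70.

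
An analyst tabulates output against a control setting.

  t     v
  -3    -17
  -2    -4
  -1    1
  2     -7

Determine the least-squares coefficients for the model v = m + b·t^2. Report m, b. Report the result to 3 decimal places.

m = 3.409, b = -2.258

Sums needed: Σ1 = 4, Σt^2 = 18, Σt^2·t^2 = 114.
Right-hand side: Σv = -27, Σt^2·v = -196.
Eliminating b: 114·(row 1) − 18·(row 2) gives 132·m = 114·(-27) − 18·(-196) = 450, so m = 75/22.
Then b = ((-196) − 18·(75/22))/114 = -149/66.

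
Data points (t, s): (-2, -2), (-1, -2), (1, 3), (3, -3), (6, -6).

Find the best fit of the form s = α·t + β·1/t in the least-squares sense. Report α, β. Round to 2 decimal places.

α = -1.09, β = 3.97

Normal-equation sums: Σt·t = 51, Σt·1/t = 5, Σ1/t·1/t = 43/18.
And Σt·s = -36, Σ1/t·s = 4.
Normal equations: [[51, 5]; [5, 43/18]]·[α, β]ᵀ = [-36, 4]ᵀ.
Determinant 51·(43/18) − 5² = 581/6.
α = ((-36)·(43/18) − 5·4)/(581/6) = -636/581; β = (51·4 − 5·(-36))/(581/6) = 2304/581.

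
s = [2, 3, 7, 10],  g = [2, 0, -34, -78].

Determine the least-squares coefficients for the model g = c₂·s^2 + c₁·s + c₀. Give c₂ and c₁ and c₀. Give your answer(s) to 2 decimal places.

Normal-equation sums: Σs^2·s^2 = 12498, Σs^2·s = 1378, Σs^2 = 162, Σs·s = 162, Σs = 22, Σ1 = 4.
Right-hand side: Σs^2·g = -9458, Σs·g = -1014, Σg = -110.
MᵀM·[c₂, c₁, c₀]ᵀ = Mᵀg becomes [[12498, 1378, 162]; [1378, 162, 22]; [162, 22, 4]]·[c₂, c₁, c₀]ᵀ = [-9458, -1014, -110]ᵀ.
Solving the 3×3 system (Gaussian elimination) gives c₂ = -135/142, c₁ = 187/142, c₀ = 267/71.

c₂ = -0.95, c₁ = 1.32, c₀ = 3.76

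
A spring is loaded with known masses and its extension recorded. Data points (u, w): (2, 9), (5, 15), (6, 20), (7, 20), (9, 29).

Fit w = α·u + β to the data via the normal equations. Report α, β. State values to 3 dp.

α = 2.784, β = 2.455

Entries of AᵀA: Σu·u = 195, Σu = 29, Σ1 = 5.
And Σu·w = 614, Σw = 93.
Normal equations: [[195, 29]; [29, 5]]·[α, β]ᵀ = [614, 93]ᵀ.
Eliminating β: 5·(row 1) − 29·(row 2) gives 134·α = 5·614 − 29·93 = 373, so α = 373/134.
Then β = (93 − 29·(373/134))/5 = 329/134.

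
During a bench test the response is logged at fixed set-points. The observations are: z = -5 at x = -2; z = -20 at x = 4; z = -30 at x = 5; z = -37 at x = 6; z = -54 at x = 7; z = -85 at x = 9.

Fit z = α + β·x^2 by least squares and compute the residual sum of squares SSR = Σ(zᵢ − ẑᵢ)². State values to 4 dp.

SSR = 14.9338

The normal system MᵀM·[α, β]ᵀ = Mᵀz is [[6, 211]; [211, 11155]]·[α, β]ᵀ = [-231, -11953]ᵀ.
Eliminating β: 11155·(row 1) − 211·(row 2) gives 22409·α = 11155·(-231) − 211·(-11953) = -54722, so α = -54722/22409.
Then β = ((-11953) − 211·(-54722/22409))/11155 = -22977/22409.
Residuals: 34585/22409, -25826/22409, -43123/22409, 52761/22409, -29491/22409, 11094/22409; SSR = 334652/22409.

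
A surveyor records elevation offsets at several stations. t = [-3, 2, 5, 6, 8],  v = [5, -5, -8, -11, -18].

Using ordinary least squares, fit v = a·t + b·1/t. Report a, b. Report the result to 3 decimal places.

Normal-equation sums: Σt·t = 138, Σt·1/t = 5, Σ1/t·1/t = 6401/14400.
And Σt·v = -275, Σ1/t·v = -197/20.
So XᵀX·[a, b]ᵀ = Xᵀv: [[138, 5]; [5, 6401/14400]]·[a, b]ᵀ = [-275, -197/20]ᵀ.
det = 138·(6401/14400) − 5² = 87223/2400.
a = ((-275)·(6401/14400) − 5·(-197/20))/(87223/2400) = -1051075/523338; b = (138·(-197/20) − 5·(-275))/(87223/2400) = 37680/87223.

a = -2.008, b = 0.432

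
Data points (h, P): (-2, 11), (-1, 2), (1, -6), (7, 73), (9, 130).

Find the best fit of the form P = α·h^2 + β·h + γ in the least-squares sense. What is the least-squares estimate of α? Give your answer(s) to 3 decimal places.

Entries of AᵀA: Σh^2·h^2 = 8980, Σh^2·h = 1064, Σh^2 = 136, Σh·h = 136, Σh = 14, Σ1 = 5.
For AᵀP: Σh^2·P = 14147, Σh·P = 1651, ΣP = 210.
Row-reducing yields α = 5373/2644, β = -8887/2644, γ = -5107/1322.

α = 2.032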